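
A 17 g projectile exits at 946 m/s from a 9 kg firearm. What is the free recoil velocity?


v_recoil = m_p * v_p / m_gun = 0.017 * 946 / 9 = 1.787 m/s

1.787 m/s


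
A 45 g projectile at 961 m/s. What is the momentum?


p = m*v = 0.045*961 = 43.24 kg·m/s

43.24 kg·m/s


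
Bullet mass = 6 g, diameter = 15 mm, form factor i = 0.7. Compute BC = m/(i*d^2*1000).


BC = m/(i*d^2*1000) = 6/(0.7 * 15^2 * 1000) = 3.81e-05

3.81e-05


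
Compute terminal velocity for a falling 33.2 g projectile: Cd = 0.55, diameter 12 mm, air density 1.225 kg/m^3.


A = pi*(d/2)^2 = pi*(12/2000)^2 = 1.13097e-04 m^2
vt = sqrt(2mg/(Cd*rho*A)) = sqrt(2*0.0332*9.81/(0.55 * 1.225 * 1.13097e-04)) = 92.46 m/s

92.46 m/s


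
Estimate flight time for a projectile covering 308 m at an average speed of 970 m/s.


t = d/v = 308/970 = 0.3175 s

0.3175 s


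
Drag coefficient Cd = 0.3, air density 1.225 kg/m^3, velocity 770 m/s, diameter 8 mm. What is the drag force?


A = pi*(d/2)^2 = pi*(8/2000)^2 = 5.02655e-05 m^2
Fd = 0.5*Cd*rho*A*v^2 = 0.5*0.3*1.225*5.02655e-05*770^2 = 5.476 N

5.476 N


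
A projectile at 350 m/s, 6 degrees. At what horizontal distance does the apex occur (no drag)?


R = v0^2*sin(2*theta)/g = 350^2*sin(2*6°)/9.81 = 2596.25 m
apex_dist = R/2 = 2596.25/2 = 1298 m

1298 m


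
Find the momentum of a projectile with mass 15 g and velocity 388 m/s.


p = m*v = 0.015*388 = 5.82 kg·m/s

5.82 kg·m/s


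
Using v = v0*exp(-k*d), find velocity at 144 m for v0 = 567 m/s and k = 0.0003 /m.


v = v0*exp(-k*d) = 567*exp(-0.0003*144) = 543 m/s

543 m/s


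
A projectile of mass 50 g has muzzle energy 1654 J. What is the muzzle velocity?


v = sqrt(2*E/m) = sqrt(2*1654/0.05) = 257.2 m/s

257.2 m/s


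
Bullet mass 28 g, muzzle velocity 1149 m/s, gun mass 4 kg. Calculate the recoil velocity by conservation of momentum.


v_recoil = m_p * v_p / m_gun = 0.028 * 1149 / 4 = 8.043 m/s

8.043 m/s


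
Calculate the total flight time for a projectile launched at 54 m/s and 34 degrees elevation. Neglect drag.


T = 2*v0*sin(theta)/g = 2*54*sin(34°)/9.81 = 6.156 s

6.156 s


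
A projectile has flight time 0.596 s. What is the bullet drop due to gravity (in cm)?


drop = 0.5*g*t^2 = 0.5*9.81*0.596^2 = 1.74233 m ≈ 174.2 cm

174.2 cm


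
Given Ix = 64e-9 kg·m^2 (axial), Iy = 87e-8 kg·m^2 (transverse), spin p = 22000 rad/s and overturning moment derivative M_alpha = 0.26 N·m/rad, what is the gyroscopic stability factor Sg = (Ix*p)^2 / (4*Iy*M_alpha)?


Sg = Ix^2 * p^2 / (4 * Iy * M_alpha) = (64e-9)^2 * 22000^2 / (4 * 87e-8 * 0.26) = 2.191

2.191


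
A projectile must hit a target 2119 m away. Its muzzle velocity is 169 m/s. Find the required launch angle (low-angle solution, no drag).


sin(2*theta) = R*g/v0^2 = 2119*9.81/169^2 = 0.727824, theta = arcsin(0.727824)/2 = 23.35°

23.35 degrees


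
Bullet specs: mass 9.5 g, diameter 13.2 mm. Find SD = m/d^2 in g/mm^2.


SD = m/d^2 = 9.5/13.2^2 = 0.05452 g/mm^2

0.05452 g/mm^2


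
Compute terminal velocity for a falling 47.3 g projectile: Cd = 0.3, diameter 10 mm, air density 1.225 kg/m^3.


A = pi*(d/2)^2 = pi*(10/2000)^2 = 7.85398e-05 m^2
vt = sqrt(2mg/(Cd*rho*A)) = sqrt(2*0.0473*9.81/(0.3 * 1.225 * 7.85398e-05)) = 179.3 m/s

179.3 m/s


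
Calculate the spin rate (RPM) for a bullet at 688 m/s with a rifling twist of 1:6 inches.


twist_m = 6*0.0254 = 0.1524 m
spin = v/twist = 688/0.1524 = 4514.436 rev/s
RPM = spin*60 = 4514.436*60 ≈ 270866 RPM

270866 RPM


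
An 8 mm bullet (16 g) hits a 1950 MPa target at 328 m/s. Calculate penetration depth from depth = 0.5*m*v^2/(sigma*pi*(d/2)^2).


A = pi*(d/2)^2 = pi*(8/2)^2 = 50.2655 mm^2
E = 0.5*m*v^2 = 0.5*0.016*328^2 = 860.672 J
depth = E/(sigma*A) = 860.672 J / (1950 MPa * 50.2655 mm^2) = 860.672/(1950 * 50.2655) m = 0.00878078 m ≈ 8.781 mm

8.781 mm


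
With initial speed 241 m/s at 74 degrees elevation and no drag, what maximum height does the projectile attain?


H = (v0*sin(theta))^2 / (2g) = (241*sin(74°))^2 / (2*9.81) = 2735 m

2735 m


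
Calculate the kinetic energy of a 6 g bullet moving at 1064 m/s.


E = 0.5*m*v^2 = 0.5*0.006*1064^2 = 3396 J

3396 J


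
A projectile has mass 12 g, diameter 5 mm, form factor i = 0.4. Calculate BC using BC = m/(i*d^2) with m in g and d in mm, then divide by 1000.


BC = m/(i*d^2*1000) = 12/(0.4 * 5^2 * 1000) = 0.0012

0.0012


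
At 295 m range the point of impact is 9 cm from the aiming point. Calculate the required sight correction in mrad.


1 mrad subtends 1 cm per 10 m of range, so adj = error_cm / (dist_m / 10) = 9 / (295/10) = 0.3051 mrad

0.3051 mrad


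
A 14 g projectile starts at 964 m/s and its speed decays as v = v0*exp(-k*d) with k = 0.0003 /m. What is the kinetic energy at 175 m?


v = v0*exp(-k*d) = 964*exp(-0.0003*175) = 914.696 m/s
E = 0.5*m*v^2 = 0.5*0.014*914.696^2 = 5857 J

5857 J


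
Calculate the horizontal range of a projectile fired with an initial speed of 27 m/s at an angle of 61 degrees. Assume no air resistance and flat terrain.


R = v0^2 * sin(2*theta) / g = 27^2 * sin(2*61°) / 9.81 = 63.02 m

63.02 m


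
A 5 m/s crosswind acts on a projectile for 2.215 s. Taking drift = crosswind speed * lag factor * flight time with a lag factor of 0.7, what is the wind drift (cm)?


drift = v_wind * lag * t = 5 * 0.7 * 2.215 = 7.7525 m ≈ 775.2 cm

775.2 cm


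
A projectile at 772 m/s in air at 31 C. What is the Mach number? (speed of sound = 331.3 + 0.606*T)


a = 331.3 + 0.606*(31) = 350.086 m/s
M = v/a = 772/350.086 = 2.205

2.205


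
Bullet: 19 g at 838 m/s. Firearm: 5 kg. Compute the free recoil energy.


v_r = m_p*v_p/m_gun = 0.019*838/5 = 3.1844 m/s, E_r = 0.5*m_gun*v_r^2 = 0.5*5*3.1844^2 = 25.35 J

25.35 J


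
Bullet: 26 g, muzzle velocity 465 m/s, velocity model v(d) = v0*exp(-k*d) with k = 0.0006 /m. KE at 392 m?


v = v0*exp(-k*d) = 465*exp(-0.0006*392) = 367.542 m/s
E = 0.5*m*v^2 = 0.5*0.026*367.542^2 = 1756 J

1756 J


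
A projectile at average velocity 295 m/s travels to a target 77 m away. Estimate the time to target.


t = d/v = 77/295 = 0.261 s

0.261 s


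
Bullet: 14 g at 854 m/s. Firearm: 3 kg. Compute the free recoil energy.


v_r = m_p*v_p/m_gun = 0.014*854/3 = 3.98533 m/s, E_r = 0.5*m_gun*v_r^2 = 0.5*3*3.98533^2 = 23.82 J

23.82 J


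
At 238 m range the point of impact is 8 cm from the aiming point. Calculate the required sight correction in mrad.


1 mrad subtends 1 cm per 10 m of range, so adj = error_cm / (dist_m / 10) = 8 / (238/10) = 0.3361 mrad

0.3361 mrad


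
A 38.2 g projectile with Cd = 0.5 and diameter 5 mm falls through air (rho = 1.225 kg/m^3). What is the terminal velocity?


A = pi*(d/2)^2 = pi*(5/2000)^2 = 1.96350e-05 m^2
vt = sqrt(2mg/(Cd*rho*A)) = sqrt(2*0.0382*9.81/(0.5 * 1.225 * 1.96350e-05)) = 249.6 m/s

249.6 m/s


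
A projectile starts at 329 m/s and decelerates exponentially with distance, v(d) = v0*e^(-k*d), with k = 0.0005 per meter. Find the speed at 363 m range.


v = v0*exp(-k*d) = 329*exp(-0.0005*363) = 274.4 m/s

274.4 m/s


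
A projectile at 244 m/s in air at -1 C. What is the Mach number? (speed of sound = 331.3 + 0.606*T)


a = 331.3 + 0.606*(-1) = 330.694 m/s
M = v/a = 244/330.694 = 0.7378

0.7378


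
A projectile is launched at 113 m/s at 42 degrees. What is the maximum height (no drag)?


H = (v0*sin(theta))^2 / (2g) = (113*sin(42°))^2 / (2*9.81) = 291.4 m

291.4 m


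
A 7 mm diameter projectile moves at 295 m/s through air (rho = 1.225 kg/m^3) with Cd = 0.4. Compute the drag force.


A = pi*(d/2)^2 = pi*(7/2000)^2 = 3.84845e-05 m^2
Fd = 0.5*Cd*rho*A*v^2 = 0.5*0.4*1.225*3.84845e-05*295^2 = 0.8205 N

0.8205 N


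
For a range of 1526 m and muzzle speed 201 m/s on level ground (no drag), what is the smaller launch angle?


sin(2*theta) = R*g/v0^2 = 1526*9.81/201^2 = 0.370537, theta = arcsin(0.370537)/2 = 10.87°

10.87 degrees


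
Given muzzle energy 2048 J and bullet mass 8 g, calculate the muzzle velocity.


v = sqrt(2*E/m) = sqrt(2*2048/0.008) = 715.5 m/s

715.5 m/s


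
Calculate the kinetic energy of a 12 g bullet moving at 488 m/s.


E = 0.5*m*v^2 = 0.5*0.012*488^2 = 1429 J

1429 J


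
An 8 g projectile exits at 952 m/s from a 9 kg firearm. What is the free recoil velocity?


v_recoil = m_p * v_p / m_gun = 0.008 * 952 / 9 = 0.8462 m/s

0.8462 m/s


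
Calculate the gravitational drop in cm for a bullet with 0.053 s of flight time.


drop = 0.5*g*t^2 = 0.5*9.81*0.053^2 = 0.0137781 m ≈ 1.378 cm

1.378 cm


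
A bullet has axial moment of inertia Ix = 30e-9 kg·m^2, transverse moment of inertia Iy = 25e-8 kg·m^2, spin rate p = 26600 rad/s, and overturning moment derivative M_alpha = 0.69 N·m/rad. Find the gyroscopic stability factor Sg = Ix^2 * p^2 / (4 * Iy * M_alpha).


Sg = Ix^2 * p^2 / (4 * Iy * M_alpha) = (30e-9)^2 * 26600^2 / (4 * 25e-8 * 0.69) = 0.9229

0.9229


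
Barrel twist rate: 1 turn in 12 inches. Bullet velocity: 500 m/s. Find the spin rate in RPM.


twist_m = 12*0.0254 = 0.3048 m
spin = v/twist = 500/0.3048 = 1640.42 rev/s
RPM = spin*60 = 1640.42*60 ≈ 98425 RPM

98425 RPM


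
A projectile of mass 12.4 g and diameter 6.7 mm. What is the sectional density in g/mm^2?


SD = m/d^2 = 12.4/6.7^2 = 0.2762 g/mm^2

0.2762 g/mm^2


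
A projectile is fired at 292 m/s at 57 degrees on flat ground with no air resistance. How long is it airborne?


T = 2*v0*sin(theta)/g = 2*292*sin(57°)/9.81 = 49.93 s

49.93 s


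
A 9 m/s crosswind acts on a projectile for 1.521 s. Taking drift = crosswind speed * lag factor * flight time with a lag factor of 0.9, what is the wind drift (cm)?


drift = v_wind * lag * t = 9 * 0.9 * 1.521 = 12.3201 m ≈ 1232 cm

1232 cm


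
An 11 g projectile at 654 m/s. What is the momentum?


p = m*v = 0.011*654 = 7.194 kg·m/s

7.194 kg·m/s


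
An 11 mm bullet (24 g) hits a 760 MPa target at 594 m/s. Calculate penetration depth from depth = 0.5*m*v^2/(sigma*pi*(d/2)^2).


A = pi*(d/2)^2 = pi*(11/2)^2 = 95.0332 mm^2
E = 0.5*m*v^2 = 0.5*0.024*594^2 = 4234.03 J
depth = E/(sigma*A) = 4234.03 J / (760 MPa * 95.0332 mm^2) = 4234.03/(760 * 95.0332) m = 0.0586226 m ≈ 58.62 mm

58.62 mm


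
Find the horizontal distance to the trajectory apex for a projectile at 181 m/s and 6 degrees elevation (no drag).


R = v0^2*sin(2*theta)/g = 181^2*sin(2*6°)/9.81 = 694.332 m
apex_dist = R/2 = 694.332/2 = 347.2 m

347.2 m


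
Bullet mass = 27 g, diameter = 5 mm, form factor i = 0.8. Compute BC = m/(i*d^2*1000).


BC = m/(i*d^2*1000) = 27/(0.8 * 5^2 * 1000) = 0.00135

0.00135


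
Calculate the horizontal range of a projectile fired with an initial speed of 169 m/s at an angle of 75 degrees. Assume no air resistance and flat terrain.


R = v0^2 * sin(2*theta) / g = 169^2 * sin(2*75°) / 9.81 = 1456 m

1456 m


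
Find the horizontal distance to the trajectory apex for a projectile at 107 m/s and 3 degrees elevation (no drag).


R = v0^2*sin(2*theta)/g = 107^2*sin(2*3°)/9.81 = 121.992 m
apex_dist = R/2 = 121.992/2 = 61 m

61 m


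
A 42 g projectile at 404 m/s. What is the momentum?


p = m*v = 0.042*404 = 16.97 kg·m/s

16.97 kg·m/s


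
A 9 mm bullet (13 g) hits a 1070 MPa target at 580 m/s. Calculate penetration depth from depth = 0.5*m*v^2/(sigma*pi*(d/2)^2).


A = pi*(d/2)^2 = pi*(9/2)^2 = 63.6173 mm^2
E = 0.5*m*v^2 = 0.5*0.013*580^2 = 2186.6 J
depth = E/(sigma*A) = 2186.6 J / (1070 MPa * 63.6173 mm^2) = 2186.6/(1070 * 63.6173) m = 0.0321226 m ≈ 32.12 mm

32.12 mm


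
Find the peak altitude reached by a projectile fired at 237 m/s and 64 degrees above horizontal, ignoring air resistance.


H = (v0*sin(theta))^2 / (2g) = (237*sin(64°))^2 / (2*9.81) = 2313 m

2313 m


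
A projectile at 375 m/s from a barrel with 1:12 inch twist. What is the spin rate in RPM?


twist_m = 12*0.0254 = 0.3048 m
spin = v/twist = 375/0.3048 = 1230.315 rev/s
RPM = spin*60 = 1230.315*60 ≈ 73819 RPM

73819 RPM


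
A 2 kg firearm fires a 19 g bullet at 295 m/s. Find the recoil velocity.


v_recoil = m_p * v_p / m_gun = 0.019 * 295 / 2 = 2.802 m/s

2.802 m/s


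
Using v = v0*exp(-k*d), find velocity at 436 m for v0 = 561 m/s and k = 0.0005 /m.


v = v0*exp(-k*d) = 561*exp(-0.0005*436) = 451.1 m/s

451.1 m/s


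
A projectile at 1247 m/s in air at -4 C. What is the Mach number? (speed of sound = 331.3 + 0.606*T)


a = 331.3 + 0.606*(-4) = 328.876 m/s
M = v/a = 1247/328.876 = 3.792

3.792


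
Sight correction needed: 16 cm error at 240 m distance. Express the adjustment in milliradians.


1 mrad subtends 1 cm per 10 m of range, so adj = error_cm / (dist_m / 10) = 16 / (240/10) = 0.6667 mrad

0.6667 mrad


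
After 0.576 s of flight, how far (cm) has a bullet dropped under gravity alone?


drop = 0.5*g*t^2 = 0.5*9.81*0.576^2 = 1.62736 m ≈ 162.7 cm

162.7 cm


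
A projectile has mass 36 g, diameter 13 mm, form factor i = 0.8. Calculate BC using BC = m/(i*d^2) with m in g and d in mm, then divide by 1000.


BC = m/(i*d^2*1000) = 36/(0.8 * 13^2 * 1000) = 0.0002663

0.0002663


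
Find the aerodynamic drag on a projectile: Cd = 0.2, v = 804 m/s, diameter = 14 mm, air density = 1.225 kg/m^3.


A = pi*(d/2)^2 = pi*(14/2000)^2 = 1.53938e-04 m^2
Fd = 0.5*Cd*rho*A*v^2 = 0.5*0.2*1.225*1.53938e-04*804^2 = 12.19 N

12.19 N


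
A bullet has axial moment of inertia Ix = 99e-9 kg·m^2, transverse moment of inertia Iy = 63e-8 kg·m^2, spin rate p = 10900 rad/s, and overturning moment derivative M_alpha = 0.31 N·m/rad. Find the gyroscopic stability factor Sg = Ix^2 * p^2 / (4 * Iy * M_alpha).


Sg = Ix^2 * p^2 / (4 * Iy * M_alpha) = (99e-9)^2 * 10900^2 / (4 * 63e-8 * 0.31) = 1.491

1.491


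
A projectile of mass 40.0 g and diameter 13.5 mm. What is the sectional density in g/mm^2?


SD = m/d^2 = 40.0/13.5^2 = 0.2195 g/mm^2

0.2195 g/mm^2


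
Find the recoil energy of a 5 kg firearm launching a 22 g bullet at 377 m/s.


v_r = m_p*v_p/m_gun = 0.022*377/5 = 1.6588 m/s, E_r = 0.5*m_gun*v_r^2 = 0.5*5*1.6588^2 = 6.879 J

6.879 J


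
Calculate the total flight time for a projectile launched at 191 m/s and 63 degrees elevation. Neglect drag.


T = 2*v0*sin(theta)/g = 2*191*sin(63°)/9.81 = 34.7 s

34.7 s


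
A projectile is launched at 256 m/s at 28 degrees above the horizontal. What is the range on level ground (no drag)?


R = v0^2 * sin(2*theta) / g = 256^2 * sin(2*28°) / 9.81 = 5538 m

5538 m


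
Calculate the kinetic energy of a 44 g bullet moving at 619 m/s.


E = 0.5*m*v^2 = 0.5*0.044*619^2 = 8430 J

8430 J


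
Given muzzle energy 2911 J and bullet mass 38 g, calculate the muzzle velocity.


v = sqrt(2*E/m) = sqrt(2*2911/0.038) = 391.4 m/s

391.4 m/s


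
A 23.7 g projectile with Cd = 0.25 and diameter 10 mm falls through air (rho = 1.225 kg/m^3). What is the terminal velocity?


A = pi*(d/2)^2 = pi*(10/2000)^2 = 7.85398e-05 m^2
vt = sqrt(2mg/(Cd*rho*A)) = sqrt(2*0.0237*9.81/(0.25 * 1.225 * 7.85398e-05)) = 139 m/s

139 m/s


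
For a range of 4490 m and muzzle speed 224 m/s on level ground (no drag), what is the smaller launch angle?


sin(2*theta) = R*g/v0^2 = 4490*9.81/224^2 = 0.877848, theta = arcsin(0.877848)/2 = 30.69°

30.69 degrees


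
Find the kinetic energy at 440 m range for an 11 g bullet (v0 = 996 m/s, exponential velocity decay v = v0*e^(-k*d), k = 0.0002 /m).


v = v0*exp(-k*d) = 996*exp(-0.0002*440) = 912.098 m/s
E = 0.5*m*v^2 = 0.5*0.011*912.098^2 = 4576 J

4576 J


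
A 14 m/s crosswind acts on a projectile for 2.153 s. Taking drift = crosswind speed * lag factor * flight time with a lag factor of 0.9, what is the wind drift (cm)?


drift = v_wind * lag * t = 14 * 0.9 * 2.153 = 27.1278 m ≈ 2713 cm

2713 cm


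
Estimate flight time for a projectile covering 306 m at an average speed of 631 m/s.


t = d/v = 306/631 = 0.4849 s

0.4849 s


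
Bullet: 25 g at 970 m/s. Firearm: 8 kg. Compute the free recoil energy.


v_r = m_p*v_p/m_gun = 0.025*970/8 = 3.03125 m/s, E_r = 0.5*m_gun*v_r^2 = 0.5*8*3.03125^2 = 36.75 J

36.75 J


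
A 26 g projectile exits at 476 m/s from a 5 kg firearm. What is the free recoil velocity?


v_recoil = m_p * v_p / m_gun = 0.026 * 476 / 5 = 2.475 m/s

2.475 m/s


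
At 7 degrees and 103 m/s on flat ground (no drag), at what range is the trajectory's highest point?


R = v0^2*sin(2*theta)/g = 103^2*sin(2*7°)/9.81 = 261.626 m
apex_dist = R/2 = 261.626/2 = 130.8 m

130.8 m


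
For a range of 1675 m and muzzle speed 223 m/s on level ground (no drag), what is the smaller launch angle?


sin(2*theta) = R*g/v0^2 = 1675*9.81/223^2 = 0.330426, theta = arcsin(0.330426)/2 = 9.647°

9.647 degrees


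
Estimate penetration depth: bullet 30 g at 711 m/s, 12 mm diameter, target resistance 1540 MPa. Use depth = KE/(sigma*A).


A = pi*(d/2)^2 = pi*(12/2)^2 = 113.097 mm^2
E = 0.5*m*v^2 = 0.5*0.03*711^2 = 7582.81 J
depth = E/(sigma*A) = 7582.81 J / (1540 MPa * 113.097 mm^2) = 7582.81/(1540 * 113.097) m = 0.0435369 m ≈ 43.54 mm

43.54 mm


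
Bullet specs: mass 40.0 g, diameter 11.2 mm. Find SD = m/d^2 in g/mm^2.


SD = m/d^2 = 40.0/11.2^2 = 0.3189 g/mm^2

0.3189 g/mm^2


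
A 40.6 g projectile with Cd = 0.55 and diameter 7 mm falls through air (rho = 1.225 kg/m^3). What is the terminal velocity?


A = pi*(d/2)^2 = pi*(7/2000)^2 = 3.84845e-05 m^2
vt = sqrt(2mg/(Cd*rho*A)) = sqrt(2*0.0406*9.81/(0.55 * 1.225 * 3.84845e-05)) = 175.3 m/s

175.3 m/s


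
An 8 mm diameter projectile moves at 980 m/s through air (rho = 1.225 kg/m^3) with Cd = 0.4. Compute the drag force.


A = pi*(d/2)^2 = pi*(8/2000)^2 = 5.02655e-05 m^2
Fd = 0.5*Cd*rho*A*v^2 = 0.5*0.4*1.225*5.02655e-05*980^2 = 11.83 N

11.83 N


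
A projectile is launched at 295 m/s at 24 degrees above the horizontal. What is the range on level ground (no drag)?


R = v0^2 * sin(2*theta) / g = 295^2 * sin(2*24°) / 9.81 = 6592 m

6592 m


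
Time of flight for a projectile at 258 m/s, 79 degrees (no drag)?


T = 2*v0*sin(theta)/g = 2*258*sin(79°)/9.81 = 51.63 s

51.63 s


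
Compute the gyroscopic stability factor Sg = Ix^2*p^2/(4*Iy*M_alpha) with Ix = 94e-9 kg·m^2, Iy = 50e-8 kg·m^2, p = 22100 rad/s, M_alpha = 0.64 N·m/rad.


Sg = Ix^2 * p^2 / (4 * Iy * M_alpha) = (94e-9)^2 * 22100^2 / (4 * 50e-8 * 0.64) = 3.372

3.372


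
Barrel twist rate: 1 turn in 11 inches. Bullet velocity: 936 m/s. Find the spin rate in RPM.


twist_m = 11*0.0254 = 0.2794 m
spin = v/twist = 936/0.2794 = 3350.036 rev/s
RPM = spin*60 = 3350.036*60 ≈ 201002 RPM

201002 RPM


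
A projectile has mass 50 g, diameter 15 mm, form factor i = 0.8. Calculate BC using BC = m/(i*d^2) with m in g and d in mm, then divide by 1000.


BC = m/(i*d^2*1000) = 50/(0.8 * 15^2 * 1000) = 0.0002778

0.0002778


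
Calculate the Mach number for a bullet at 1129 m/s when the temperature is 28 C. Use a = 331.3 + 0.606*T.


a = 331.3 + 0.606*(28) = 348.268 m/s
M = v/a = 1129/348.268 = 3.242

3.242


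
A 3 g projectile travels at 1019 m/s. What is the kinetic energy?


E = 0.5*m*v^2 = 0.5*0.003*1019^2 = 1558 J

1558 J


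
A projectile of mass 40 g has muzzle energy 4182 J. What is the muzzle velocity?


v = sqrt(2*E/m) = sqrt(2*4182/0.04) = 457.3 m/s

457.3 m/s


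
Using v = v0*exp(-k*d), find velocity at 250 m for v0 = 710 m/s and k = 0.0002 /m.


v = v0*exp(-k*d) = 710*exp(-0.0002*250) = 675.4 m/s

675.4 m/s


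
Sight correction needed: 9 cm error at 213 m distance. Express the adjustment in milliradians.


1 mrad subtends 1 cm per 10 m of range, so adj = error_cm / (dist_m / 10) = 9 / (213/10) = 0.4225 mrad

0.4225 mrad


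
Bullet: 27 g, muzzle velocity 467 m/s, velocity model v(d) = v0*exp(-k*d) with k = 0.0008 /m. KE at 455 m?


v = v0*exp(-k*d) = 467*exp(-0.0008*455) = 324.514 m/s
E = 0.5*m*v^2 = 0.5*0.027*324.514^2 = 1422 J

1422 J


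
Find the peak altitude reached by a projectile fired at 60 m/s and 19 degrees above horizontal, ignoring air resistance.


H = (v0*sin(theta))^2 / (2g) = (60*sin(19°))^2 / (2*9.81) = 19.45 m

19.45 m


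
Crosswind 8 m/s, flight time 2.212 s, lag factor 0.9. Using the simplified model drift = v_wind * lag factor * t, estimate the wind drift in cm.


drift = v_wind * lag * t = 8 * 0.9 * 2.212 = 15.9264 m ≈ 1593 cm

1593 cm


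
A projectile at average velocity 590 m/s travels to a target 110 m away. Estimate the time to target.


t = d/v = 110/590 = 0.1864 s

0.1864 s


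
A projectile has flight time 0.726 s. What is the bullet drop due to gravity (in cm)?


drop = 0.5*g*t^2 = 0.5*9.81*0.726^2 = 2.58531 m ≈ 258.5 cm

258.5 cm


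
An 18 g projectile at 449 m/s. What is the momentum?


p = m*v = 0.018*449 = 8.082 kg·m/s

8.082 kg·m/s


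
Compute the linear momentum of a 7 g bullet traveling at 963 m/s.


p = m*v = 0.007*963 = 6.741 kg·m/s

6.741 kg·m/s


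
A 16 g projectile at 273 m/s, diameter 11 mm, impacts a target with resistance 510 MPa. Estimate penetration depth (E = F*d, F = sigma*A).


A = pi*(d/2)^2 = pi*(11/2)^2 = 95.0332 mm^2
E = 0.5*m*v^2 = 0.5*0.016*273^2 = 596.232 J
depth = E/(sigma*A) = 596.232 J / (510 MPa * 95.0332 mm^2) = 596.232/(510 * 95.0332) m = 0.0123018 m ≈ 12.3 mm

12.3 mm


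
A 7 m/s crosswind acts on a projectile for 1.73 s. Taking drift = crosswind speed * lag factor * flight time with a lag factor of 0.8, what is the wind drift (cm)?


drift = v_wind * lag * t = 7 * 0.8 * 1.73 = 9.688 m ≈ 968.8 cm

968.8 cm


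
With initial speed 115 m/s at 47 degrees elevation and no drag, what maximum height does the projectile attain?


H = (v0*sin(theta))^2 / (2g) = (115*sin(47°))^2 / (2*9.81) = 360.5 m

360.5 m


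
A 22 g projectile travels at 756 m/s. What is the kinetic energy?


E = 0.5*m*v^2 = 0.5*0.022*756^2 = 6287 J

6287 J


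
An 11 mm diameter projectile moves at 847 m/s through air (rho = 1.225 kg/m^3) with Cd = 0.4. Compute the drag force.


A = pi*(d/2)^2 = pi*(11/2000)^2 = 9.50332e-05 m^2
Fd = 0.5*Cd*rho*A*v^2 = 0.5*0.4*1.225*9.50332e-05*847^2 = 16.7 N

16.7 N


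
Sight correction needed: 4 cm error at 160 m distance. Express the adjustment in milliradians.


1 mrad subtends 1 cm per 10 m of range, so adj = error_cm / (dist_m / 10) = 4 / (160/10) = 0.25 mrad

0.25 mrad


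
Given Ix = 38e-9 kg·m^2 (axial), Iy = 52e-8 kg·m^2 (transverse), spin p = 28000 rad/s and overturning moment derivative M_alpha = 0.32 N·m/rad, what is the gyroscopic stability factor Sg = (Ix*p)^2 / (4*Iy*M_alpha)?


Sg = Ix^2 * p^2 / (4 * Iy * M_alpha) = (38e-9)^2 * 28000^2 / (4 * 52e-8 * 0.32) = 1.701

1.701


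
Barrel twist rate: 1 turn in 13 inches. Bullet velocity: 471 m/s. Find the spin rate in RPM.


twist_m = 13*0.0254 = 0.3302 m
spin = v/twist = 471/0.3302 = 1426.408 rev/s
RPM = spin*60 = 1426.408*60 ≈ 85584 RPM

85584 RPM


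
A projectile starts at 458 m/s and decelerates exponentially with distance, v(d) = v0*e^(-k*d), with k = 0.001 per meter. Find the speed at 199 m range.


v = v0*exp(-k*d) = 458*exp(-0.001*199) = 375.4 m/s

375.4 m/s


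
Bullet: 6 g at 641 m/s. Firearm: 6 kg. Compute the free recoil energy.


v_r = m_p*v_p/m_gun = 0.006*641/6 = 0.641 m/s, E_r = 0.5*m_gun*v_r^2 = 0.5*6*0.641^2 = 1.233 J

1.233 J


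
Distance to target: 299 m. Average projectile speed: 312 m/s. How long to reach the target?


t = d/v = 299/312 = 0.9583 s

0.9583 s


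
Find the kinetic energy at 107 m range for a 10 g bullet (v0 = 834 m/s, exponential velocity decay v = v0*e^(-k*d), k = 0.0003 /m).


v = v0*exp(-k*d) = 834*exp(-0.0003*107) = 807.654 m/s
E = 0.5*m*v^2 = 0.5*0.01*807.654^2 = 3262 J

3262 J


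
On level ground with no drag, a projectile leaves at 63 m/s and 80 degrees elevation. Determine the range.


R = v0^2 * sin(2*theta) / g = 63^2 * sin(2*80°) / 9.81 = 138.4 m

138.4 m


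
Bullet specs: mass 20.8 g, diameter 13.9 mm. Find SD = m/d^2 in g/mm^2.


SD = m/d^2 = 20.8/13.9^2 = 0.1077 g/mm^2

0.1077 g/mm^2


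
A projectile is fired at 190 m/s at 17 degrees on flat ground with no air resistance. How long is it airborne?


T = 2*v0*sin(theta)/g = 2*190*sin(17°)/9.81 = 11.33 s

11.33 s


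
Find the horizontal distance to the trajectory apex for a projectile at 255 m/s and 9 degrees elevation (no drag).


R = v0^2*sin(2*theta)/g = 255^2*sin(2*9°)/9.81 = 2048.3 m
apex_dist = R/2 = 2048.3/2 = 1024 m

1024 m


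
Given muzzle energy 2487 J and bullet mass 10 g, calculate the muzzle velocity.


v = sqrt(2*E/m) = sqrt(2*2487/0.01) = 705.3 m/s

705.3 m/s


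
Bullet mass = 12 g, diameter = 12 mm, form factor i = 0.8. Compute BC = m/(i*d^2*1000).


BC = m/(i*d^2*1000) = 12/(0.8 * 12^2 * 1000) = 0.0001042

0.0001042


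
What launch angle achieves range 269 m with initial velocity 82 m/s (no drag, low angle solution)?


sin(2*theta) = R*g/v0^2 = 269*9.81/82^2 = 0.392458, theta = arcsin(0.392458)/2 = 11.55°

11.55 degrees


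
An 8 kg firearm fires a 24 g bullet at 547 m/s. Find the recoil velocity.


v_recoil = m_p * v_p / m_gun = 0.024 * 547 / 8 = 1.641 m/s

1.641 m/s


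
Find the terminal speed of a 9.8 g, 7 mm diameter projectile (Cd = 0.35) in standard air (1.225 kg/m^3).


A = pi*(d/2)^2 = pi*(7/2000)^2 = 3.84845e-05 m^2
vt = sqrt(2mg/(Cd*rho*A)) = sqrt(2*0.0098*9.81/(0.35 * 1.225 * 3.84845e-05)) = 107.9 m/s

107.9 m/s


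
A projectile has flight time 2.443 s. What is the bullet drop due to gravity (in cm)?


drop = 0.5*g*t^2 = 0.5*9.81*2.443^2 = 29.2743 m ≈ 2927 cm

2927 cm


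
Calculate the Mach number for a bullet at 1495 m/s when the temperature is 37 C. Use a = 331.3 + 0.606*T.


a = 331.3 + 0.606*(37) = 353.722 m/s
M = v/a = 1495/353.722 = 4.226

4.226


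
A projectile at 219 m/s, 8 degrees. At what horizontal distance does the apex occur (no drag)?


R = v0^2*sin(2*theta)/g = 219^2*sin(2*8°)/9.81 = 1347.59 m
apex_dist = R/2 = 1347.59/2 = 673.8 m

673.8 m


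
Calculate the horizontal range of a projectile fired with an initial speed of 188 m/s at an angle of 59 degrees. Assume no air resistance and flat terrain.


R = v0^2 * sin(2*theta) / g = 188^2 * sin(2*59°) / 9.81 = 3181 m

3181 m


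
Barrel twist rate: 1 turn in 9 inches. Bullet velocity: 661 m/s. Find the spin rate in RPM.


twist_m = 9*0.0254 = 0.2286 m
spin = v/twist = 661/0.2286 = 2891.514 rev/s
RPM = spin*60 = 2891.514*60 ≈ 173491 RPM

173491 RPM


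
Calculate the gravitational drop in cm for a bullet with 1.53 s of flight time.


drop = 0.5*g*t^2 = 0.5*9.81*1.53^2 = 11.4821 m ≈ 1148 cm

1148 cm


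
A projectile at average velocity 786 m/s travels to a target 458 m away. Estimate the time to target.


t = d/v = 458/786 = 0.5827 s

0.5827 s


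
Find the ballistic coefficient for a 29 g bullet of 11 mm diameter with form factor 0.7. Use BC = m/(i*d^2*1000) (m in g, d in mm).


BC = m/(i*d^2*1000) = 29/(0.7 * 11^2 * 1000) = 0.0003424

0.0003424


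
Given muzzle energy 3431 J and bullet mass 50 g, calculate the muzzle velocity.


v = sqrt(2*E/m) = sqrt(2*3431/0.05) = 370.5 m/s

370.5 m/s


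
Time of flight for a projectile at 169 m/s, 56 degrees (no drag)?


T = 2*v0*sin(theta)/g = 2*169*sin(56°)/9.81 = 28.56 s

28.56 s


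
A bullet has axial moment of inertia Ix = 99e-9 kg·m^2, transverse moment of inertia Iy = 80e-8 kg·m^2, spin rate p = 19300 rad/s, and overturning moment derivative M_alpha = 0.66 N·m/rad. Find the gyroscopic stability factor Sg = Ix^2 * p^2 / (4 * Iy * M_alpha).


Sg = Ix^2 * p^2 / (4 * Iy * M_alpha) = (99e-9)^2 * 19300^2 / (4 * 80e-8 * 0.66) = 1.729

1.729


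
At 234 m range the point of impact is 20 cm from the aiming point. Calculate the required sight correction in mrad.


1 mrad subtends 1 cm per 10 m of range, so adj = error_cm / (dist_m / 10) = 20 / (234/10) = 0.8547 mrad

0.8547 mrad


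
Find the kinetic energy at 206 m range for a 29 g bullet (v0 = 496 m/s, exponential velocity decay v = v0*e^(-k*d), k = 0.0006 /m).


v = v0*exp(-k*d) = 496*exp(-0.0006*206) = 438.332 m/s
E = 0.5*m*v^2 = 0.5*0.029*438.332^2 = 2786 J

2786 J


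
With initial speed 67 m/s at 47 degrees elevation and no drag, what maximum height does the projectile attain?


H = (v0*sin(theta))^2 / (2g) = (67*sin(47°))^2 / (2*9.81) = 122.4 m

122.4 m


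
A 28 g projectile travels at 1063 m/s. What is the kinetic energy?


E = 0.5*m*v^2 = 0.5*0.028*1063^2 = 15820 J

15820 J


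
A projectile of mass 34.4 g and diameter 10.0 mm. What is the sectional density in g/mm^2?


SD = m/d^2 = 34.4/10.0^2 = 0.344 g/mm^2

0.344 g/mm^2


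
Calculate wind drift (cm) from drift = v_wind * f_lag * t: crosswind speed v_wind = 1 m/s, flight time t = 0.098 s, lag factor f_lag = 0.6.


drift = v_wind * lag * t = 1 * 0.6 * 0.098 = 0.0588 m ≈ 5.88 cm

5.88 cm


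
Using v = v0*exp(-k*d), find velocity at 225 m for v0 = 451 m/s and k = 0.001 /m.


v = v0*exp(-k*d) = 451*exp(-0.001*225) = 360.1 m/s

360.1 m/s


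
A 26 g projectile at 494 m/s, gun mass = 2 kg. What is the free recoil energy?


v_r = m_p*v_p/m_gun = 0.026*494/2 = 6.422 m/s, E_r = 0.5*m_gun*v_r^2 = 0.5*2*6.422^2 = 41.24 J

41.24 J


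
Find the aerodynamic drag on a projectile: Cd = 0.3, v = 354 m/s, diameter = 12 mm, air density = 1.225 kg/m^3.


A = pi*(d/2)^2 = pi*(12/2000)^2 = 1.13097e-04 m^2
Fd = 0.5*Cd*rho*A*v^2 = 0.5*0.3*1.225*1.13097e-04*354^2 = 2.604 N

2.604 N


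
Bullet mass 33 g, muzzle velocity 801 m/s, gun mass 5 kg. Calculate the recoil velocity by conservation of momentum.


v_recoil = m_p * v_p / m_gun = 0.033 * 801 / 5 = 5.287 m/s

5.287 m/s


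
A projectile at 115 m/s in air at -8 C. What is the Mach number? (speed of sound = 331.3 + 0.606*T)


a = 331.3 + 0.606*(-8) = 326.452 m/s
M = v/a = 115/326.452 = 0.3523

0.3523


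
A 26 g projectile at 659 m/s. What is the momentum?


p = m*v = 0.026*659 = 17.13 kg·m/s

17.13 kg·m/s


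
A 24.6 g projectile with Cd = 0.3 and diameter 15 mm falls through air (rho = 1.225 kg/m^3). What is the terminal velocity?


A = pi*(d/2)^2 = pi*(15/2000)^2 = 1.76715e-04 m^2
vt = sqrt(2mg/(Cd*rho*A)) = sqrt(2*0.0246*9.81/(0.3 * 1.225 * 1.76715e-04)) = 86.21 m/s

86.21 m/s


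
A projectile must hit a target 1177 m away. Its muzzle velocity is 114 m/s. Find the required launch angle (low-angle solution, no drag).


sin(2*theta) = R*g/v0^2 = 1177*9.81/114^2 = 0.888456, theta = arcsin(0.888456)/2 = 31.34°

31.34 degrees


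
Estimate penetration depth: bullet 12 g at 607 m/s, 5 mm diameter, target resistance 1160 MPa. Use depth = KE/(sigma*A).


A = pi*(d/2)^2 = pi*(5/2)^2 = 19.635 mm^2
E = 0.5*m*v^2 = 0.5*0.012*607^2 = 2210.69 J
depth = E/(sigma*A) = 2210.69 J / (1160 MPa * 19.635 mm^2) = 2210.69/(1160 * 19.635) m = 0.0970601 m ≈ 97.06 mm

97.06 mm


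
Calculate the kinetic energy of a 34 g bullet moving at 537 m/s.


E = 0.5*m*v^2 = 0.5*0.034*537^2 = 4902 J

4902 J


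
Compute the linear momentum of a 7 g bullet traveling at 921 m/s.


p = m*v = 0.007*921 = 6.447 kg·m/s

6.447 kg·m/s


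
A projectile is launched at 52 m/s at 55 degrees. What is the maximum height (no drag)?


H = (v0*sin(theta))^2 / (2g) = (52*sin(55°))^2 / (2*9.81) = 92.48 m

92.48 m


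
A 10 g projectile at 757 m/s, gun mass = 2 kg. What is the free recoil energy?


v_r = m_p*v_p/m_gun = 0.01*757/2 = 3.785 m/s, E_r = 0.5*m_gun*v_r^2 = 0.5*2*3.785^2 = 14.33 J

14.33 J


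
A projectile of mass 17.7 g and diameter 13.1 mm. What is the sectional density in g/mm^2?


SD = m/d^2 = 17.7/13.1^2 = 0.1031 g/mm^2

0.1031 g/mm^2


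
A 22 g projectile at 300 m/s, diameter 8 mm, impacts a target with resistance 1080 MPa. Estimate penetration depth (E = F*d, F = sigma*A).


A = pi*(d/2)^2 = pi*(8/2)^2 = 50.2655 mm^2
E = 0.5*m*v^2 = 0.5*0.022*300^2 = 990 J
depth = E/(sigma*A) = 990 J / (1080 MPa * 50.2655 mm^2) = 990/(1080 * 50.2655) m = 0.0182365 m ≈ 18.24 mm

18.24 mm


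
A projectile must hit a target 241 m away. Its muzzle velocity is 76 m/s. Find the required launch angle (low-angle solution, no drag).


sin(2*theta) = R*g/v0^2 = 241*9.81/76^2 = 0.409316, theta = arcsin(0.409316)/2 = 12.08°

12.08 degrees


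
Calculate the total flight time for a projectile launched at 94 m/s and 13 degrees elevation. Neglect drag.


T = 2*v0*sin(theta)/g = 2*94*sin(13°)/9.81 = 4.311 s

4.311 s


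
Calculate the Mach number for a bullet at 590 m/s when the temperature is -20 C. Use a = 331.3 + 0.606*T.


a = 331.3 + 0.606*(-20) = 319.18 m/s
M = v/a = 590/319.18 = 1.848

1.848


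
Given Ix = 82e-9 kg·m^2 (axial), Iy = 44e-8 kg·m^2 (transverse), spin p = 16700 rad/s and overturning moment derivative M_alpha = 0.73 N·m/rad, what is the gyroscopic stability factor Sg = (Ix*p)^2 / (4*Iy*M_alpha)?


Sg = Ix^2 * p^2 / (4 * Iy * M_alpha) = (82e-9)^2 * 16700^2 / (4 * 44e-8 * 0.73) = 1.46

1.46


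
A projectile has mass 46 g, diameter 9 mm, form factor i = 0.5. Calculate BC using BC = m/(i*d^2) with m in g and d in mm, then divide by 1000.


BC = m/(i*d^2*1000) = 46/(0.5 * 9^2 * 1000) = 0.001136

0.001136


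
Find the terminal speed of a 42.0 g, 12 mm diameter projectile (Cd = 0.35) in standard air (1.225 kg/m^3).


A = pi*(d/2)^2 = pi*(12/2000)^2 = 1.13097e-04 m^2
vt = sqrt(2mg/(Cd*rho*A)) = sqrt(2*0.042*9.81/(0.35 * 1.225 * 1.13097e-04)) = 130.4 m/s

130.4 m/s


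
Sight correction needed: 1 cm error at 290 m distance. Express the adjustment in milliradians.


1 mrad subtends 1 cm per 10 m of range, so adj = error_cm / (dist_m / 10) = 1 / (290/10) = 0.03448 mrad

0.03448 mrad


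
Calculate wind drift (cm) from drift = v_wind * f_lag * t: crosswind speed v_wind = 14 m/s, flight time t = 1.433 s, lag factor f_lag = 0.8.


drift = v_wind * lag * t = 14 * 0.8 * 1.433 = 16.0496 m ≈ 1605 cm

1605 cm


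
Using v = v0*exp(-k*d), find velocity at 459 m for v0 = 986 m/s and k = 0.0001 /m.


v = v0*exp(-k*d) = 986*exp(-0.0001*459) = 941.8 m/s

941.8 m/s


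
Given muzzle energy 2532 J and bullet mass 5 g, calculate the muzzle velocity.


v = sqrt(2*E/m) = sqrt(2*2532/0.005) = 1006 m/s

1006 m/s


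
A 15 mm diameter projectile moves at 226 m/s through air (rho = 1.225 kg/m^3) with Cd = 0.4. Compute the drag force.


A = pi*(d/2)^2 = pi*(15/2000)^2 = 1.76715e-04 m^2
Fd = 0.5*Cd*rho*A*v^2 = 0.5*0.4*1.225*1.76715e-04*226^2 = 2.211 N

2.211 N


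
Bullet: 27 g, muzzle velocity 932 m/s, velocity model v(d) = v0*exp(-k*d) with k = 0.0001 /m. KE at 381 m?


v = v0*exp(-k*d) = 932*exp(-0.0001*381) = 897.159 m/s
E = 0.5*m*v^2 = 0.5*0.027*897.159^2 = 10866 J

10866 J


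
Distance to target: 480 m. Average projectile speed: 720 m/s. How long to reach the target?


t = d/v = 480/720 = 0.6667 s

0.6667 s


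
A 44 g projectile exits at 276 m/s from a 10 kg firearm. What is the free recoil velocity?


v_recoil = m_p * v_p / m_gun = 0.044 * 276 / 10 = 1.214 m/s

1.214 m/s


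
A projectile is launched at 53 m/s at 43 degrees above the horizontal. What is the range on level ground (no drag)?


R = v0^2 * sin(2*theta) / g = 53^2 * sin(2*43°) / 9.81 = 285.6 m

285.6 m


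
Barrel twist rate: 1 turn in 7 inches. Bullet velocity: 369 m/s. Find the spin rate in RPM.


twist_m = 7*0.0254 = 0.1778 m
spin = v/twist = 369/0.1778 = 2075.366 rev/s
RPM = spin*60 = 2075.366*60 ≈ 124522 RPM

124522 RPM


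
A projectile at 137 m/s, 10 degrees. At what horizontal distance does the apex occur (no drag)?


R = v0^2*sin(2*theta)/g = 137^2*sin(2*10°)/9.81 = 654.371 m
apex_dist = R/2 = 654.371/2 = 327.2 m

327.2 m


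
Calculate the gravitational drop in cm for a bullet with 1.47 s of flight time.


drop = 0.5*g*t^2 = 0.5*9.81*1.47^2 = 10.5992 m ≈ 1060 cm

1060 cm


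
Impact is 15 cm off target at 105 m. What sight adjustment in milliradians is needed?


1 mrad subtends 1 cm per 10 m of range, so adj = error_cm / (dist_m / 10) = 15 / (105/10) = 1.429 mrad

1.429 mrad


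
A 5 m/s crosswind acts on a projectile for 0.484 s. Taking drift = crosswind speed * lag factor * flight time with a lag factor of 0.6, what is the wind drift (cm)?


drift = v_wind * lag * t = 5 * 0.6 * 0.484 = 1.452 m ≈ 145.2 cm

145.2 cm


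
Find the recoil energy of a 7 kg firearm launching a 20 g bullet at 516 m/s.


v_r = m_p*v_p/m_gun = 0.02*516/7 = 1.47429 m/s, E_r = 0.5*m_gun*v_r^2 = 0.5*7*1.47429^2 = 7.607 J

7.607 J


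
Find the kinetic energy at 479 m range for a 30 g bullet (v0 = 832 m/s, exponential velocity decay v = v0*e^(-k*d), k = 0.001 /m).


v = v0*exp(-k*d) = 832*exp(-0.001*479) = 515.343 m/s
E = 0.5*m*v^2 = 0.5*0.03*515.343^2 = 3984 J

3984 J


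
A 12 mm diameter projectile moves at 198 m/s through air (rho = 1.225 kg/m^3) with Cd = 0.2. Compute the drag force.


A = pi*(d/2)^2 = pi*(12/2000)^2 = 1.13097e-04 m^2
Fd = 0.5*Cd*rho*A*v^2 = 0.5*0.2*1.225*1.13097e-04*198^2 = 0.5431 N

0.5431 N


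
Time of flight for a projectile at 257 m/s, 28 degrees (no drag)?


T = 2*v0*sin(theta)/g = 2*257*sin(28°)/9.81 = 24.6 s

24.6 s


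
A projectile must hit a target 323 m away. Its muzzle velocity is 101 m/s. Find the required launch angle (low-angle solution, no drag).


sin(2*theta) = R*g/v0^2 = 323*9.81/101^2 = 0.31062, theta = arcsin(0.31062)/2 = 9.048°

9.048 degrees


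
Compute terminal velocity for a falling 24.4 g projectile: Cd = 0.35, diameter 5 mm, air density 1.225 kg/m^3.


A = pi*(d/2)^2 = pi*(5/2000)^2 = 1.96350e-05 m^2
vt = sqrt(2mg/(Cd*rho*A)) = sqrt(2*0.0244*9.81/(0.35 * 1.225 * 1.96350e-05)) = 238.5 m/s

238.5 m/s


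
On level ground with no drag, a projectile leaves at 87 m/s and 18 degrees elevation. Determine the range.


R = v0^2 * sin(2*theta) / g = 87^2 * sin(2*18°) / 9.81 = 453.5 m

453.5 m


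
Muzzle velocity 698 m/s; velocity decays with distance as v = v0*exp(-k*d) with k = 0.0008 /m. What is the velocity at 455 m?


v = v0*exp(-k*d) = 698*exp(-0.0008*455) = 485 m/s

485 m/s


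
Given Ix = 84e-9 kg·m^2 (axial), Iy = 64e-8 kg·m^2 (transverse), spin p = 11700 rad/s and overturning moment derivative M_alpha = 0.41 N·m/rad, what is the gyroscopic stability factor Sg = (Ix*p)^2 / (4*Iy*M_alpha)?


Sg = Ix^2 * p^2 / (4 * Iy * M_alpha) = (84e-9)^2 * 11700^2 / (4 * 64e-8 * 0.41) = 0.9203

0.9203


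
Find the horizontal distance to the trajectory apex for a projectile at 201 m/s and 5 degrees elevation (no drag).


R = v0^2*sin(2*theta)/g = 201^2*sin(2*5°)/9.81 = 715.144 m
apex_dist = R/2 = 715.144/2 = 357.6 m

357.6 m


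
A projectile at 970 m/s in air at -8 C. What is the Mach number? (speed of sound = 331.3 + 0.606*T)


a = 331.3 + 0.606*(-8) = 326.452 m/s
M = v/a = 970/326.452 = 2.971

2.971


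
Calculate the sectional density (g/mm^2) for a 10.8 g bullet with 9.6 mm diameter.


SD = m/d^2 = 10.8/9.6^2 = 0.1172 g/mm^2

0.1172 g/mm^2


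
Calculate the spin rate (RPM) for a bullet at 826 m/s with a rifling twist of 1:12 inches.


twist_m = 12*0.0254 = 0.3048 m
spin = v/twist = 826/0.3048 = 2709.974 rev/s
RPM = spin*60 = 2709.974*60 ≈ 162598 RPM

162598 RPM


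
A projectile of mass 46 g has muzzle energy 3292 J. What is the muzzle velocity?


v = sqrt(2*E/m) = sqrt(2*3292/0.046) = 378.3 m/s

378.3 m/s


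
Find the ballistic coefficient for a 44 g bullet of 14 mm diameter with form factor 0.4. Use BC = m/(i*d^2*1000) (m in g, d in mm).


BC = m/(i*d^2*1000) = 44/(0.4 * 14^2 * 1000) = 0.0005612

0.0005612
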